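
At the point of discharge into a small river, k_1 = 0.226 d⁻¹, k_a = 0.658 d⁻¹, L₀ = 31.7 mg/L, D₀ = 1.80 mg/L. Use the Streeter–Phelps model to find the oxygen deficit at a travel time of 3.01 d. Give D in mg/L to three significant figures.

D ≈ 6.36 mg/L

k_1 L₀/(k_a−k_1) = 0.226×31.7/(0.658−0.226) = 7.164/0.4320 = 16.58 mg/L.
e^(−k_1 t) = e^(−0.226×3.010) = 0.5065; e^(−k_a t) = e^(−0.658×3.010) = 0.1380.
D = 16.58 × (0.5065 − 0.1380) + 1.80 × 0.1380 = 6.111 + 0.2484 = 6.359 mg/L.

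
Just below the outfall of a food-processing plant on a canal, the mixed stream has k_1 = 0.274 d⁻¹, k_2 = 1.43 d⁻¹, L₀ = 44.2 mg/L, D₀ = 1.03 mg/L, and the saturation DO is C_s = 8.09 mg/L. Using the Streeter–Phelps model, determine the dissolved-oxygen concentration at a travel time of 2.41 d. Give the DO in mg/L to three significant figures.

DO ≈ 2.98 mg/L

k_1 L₀/(k_2−k_1) = 0.274×44.2/(1.43−0.274) = 12.11/1.156 = 10.48 mg/L.
e^(−k_1 t) = e^(−0.274×2.410) = 0.5167; e^(−k_2 t) = e^(−1.43×2.410) = 0.03186.
D = 10.48 × (0.5167 − 0.03186) + 1.03 × 0.03186 = 5.079 + 0.03282 = 5.112 mg/L.
DO = C_s − D = 8.09 − 5.112 = 2.978 mg/L.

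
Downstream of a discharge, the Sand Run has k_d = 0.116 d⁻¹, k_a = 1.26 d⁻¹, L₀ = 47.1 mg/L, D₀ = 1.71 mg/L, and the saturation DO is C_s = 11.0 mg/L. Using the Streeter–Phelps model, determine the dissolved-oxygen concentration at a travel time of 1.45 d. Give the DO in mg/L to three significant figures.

k_d L₀/(k_a−k_d) = 0.116×47.1/(1.26−0.116) = 5.464/1.144 = 4.776 mg/L.
e^(−k_d t) = e^(−0.116×1.450) = 0.8452; e^(−k_a t) = e^(−1.26×1.450) = 0.1609.
D = 4.776 × (0.8452 − 0.1609) + 1.71 × 0.1609 = 3.268 + 0.2751 = 3.543 mg/L.
DO = C_s − D = 11.0 − 3.543 = 7.457 mg/L.

DO ≈ 7.46 mg/L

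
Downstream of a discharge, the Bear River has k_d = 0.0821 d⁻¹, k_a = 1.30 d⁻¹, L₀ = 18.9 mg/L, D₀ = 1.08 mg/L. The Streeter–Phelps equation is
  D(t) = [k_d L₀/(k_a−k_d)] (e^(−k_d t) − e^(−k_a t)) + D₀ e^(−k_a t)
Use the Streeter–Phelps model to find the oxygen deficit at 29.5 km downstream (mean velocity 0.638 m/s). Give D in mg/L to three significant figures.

Travel time t = x/v = 29.5 km / (0.638 m/s) = 29500 m / 0.638 m/s = 46240 s = 0.5352 d.
k_d L₀/(k_a−k_d) = 0.0821×18.9/(1.30−0.0821) = 1.552/1.218 = 1.274 mg/L.
e^(−k_d t) = e^(−0.0821×0.5352) = 0.9570; e^(−k_a t) = e^(−1.30×0.5352) = 0.4987.
D = 1.274 × (0.9570 − 0.4987) + 1.08 × 0.4987 = 0.5839 + 0.5386 = 1.123 mg/L.

D ≈ 1.12 mg/L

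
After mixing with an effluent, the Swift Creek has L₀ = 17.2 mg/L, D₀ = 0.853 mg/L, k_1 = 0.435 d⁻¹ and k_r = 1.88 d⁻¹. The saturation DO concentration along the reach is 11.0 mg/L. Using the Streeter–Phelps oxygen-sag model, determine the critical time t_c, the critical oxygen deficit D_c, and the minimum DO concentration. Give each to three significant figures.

t_c ≈ 0.888 d; D_c ≈ 2.70 mg/L; min DO ≈ 8.30 mg/L

With k_r/k_1 = 4.322 and 1 − D₀(k_r−k_1)/(k_1 L₀) = 0.8353,
t_c = ln(4.322 × 0.8353) / (1.88 − 0.435) = ln(3.610) / 1.445 = 1.284/1.445 = 0.8884 d.
D_c = (k_1/k_r) L₀ e^(−k_1 t_c) = (0.435/1.88) × 17.2 × e^(−0.435×0.8884) = 0.2314 × 17.2 × 0.6795 = 2.704 mg/L.
Minimum DO = C_s − D_c = 11.0 − 2.704 = 8.296 mg/L.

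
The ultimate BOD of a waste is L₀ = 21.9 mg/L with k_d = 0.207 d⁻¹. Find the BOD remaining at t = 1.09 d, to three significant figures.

L_t = L₀ e^(−k_d t) = 21.9 × e^(−0.207×1.09) = 21.9 × 0.7980 = 17.48 mg/L.

L ≈ 17.5 mg/L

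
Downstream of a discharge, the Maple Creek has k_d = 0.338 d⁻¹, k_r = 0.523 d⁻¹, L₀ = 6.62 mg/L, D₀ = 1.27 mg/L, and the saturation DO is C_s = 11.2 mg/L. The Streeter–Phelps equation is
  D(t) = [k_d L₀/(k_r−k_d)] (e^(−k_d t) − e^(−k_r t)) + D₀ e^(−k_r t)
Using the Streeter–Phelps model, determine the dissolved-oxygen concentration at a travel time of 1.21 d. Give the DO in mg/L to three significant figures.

DO ≈ 8.91 mg/L

k_d L₀/(k_r−k_d) = 0.338×6.62/(0.523−0.338) = 2.238/0.1850 = 12.09 mg/L.
e^(−k_d t) = e^(−0.338×1.210) = 0.6643; e^(−k_r t) = e^(−0.523×1.210) = 0.5311.
D = 12.09 × (0.6643 − 0.5311) + 1.27 × 0.5311 = 1.612 + 0.6745 = 2.286 mg/L.
DO = C_s − D = 11.2 − 2.286 = 8.914 mg/L.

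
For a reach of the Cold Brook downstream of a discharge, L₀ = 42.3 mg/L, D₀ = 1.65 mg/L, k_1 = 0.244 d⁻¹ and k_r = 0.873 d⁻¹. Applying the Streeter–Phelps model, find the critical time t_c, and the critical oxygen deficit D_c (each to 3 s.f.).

t_c ≈ 1.86 d; D_c ≈ 7.51 mg/L

At the critical point dD/dt = 0, so k_1 L₀ e^(−k_1 t) = k_r D. Substituting D(t) from the Streeter–Phelps equation and solving for t gives
t_c = ln[(k_r/k_1)(1 − D₀(k_r−k_1)/(k_1 L₀))] / (k_r−k_1).
Here k_r−k_1 = 0.6290 d⁻¹ and 1 − D₀(k_r−k_1)/(k_1 L₀) = 1 − 1.65×0.6290/(0.244×42.3) = 0.8994, so
t_c = ln(3.578 × 0.8994) / 0.6290 = 1.169 / 0.6290 = 1.858 d.
L(t_c) = L₀ e^(−k_1 t_c) = 42.3 × 0.6355 = 26.88 mg/L, and at the critical point k_r D_c = k_1 L, so D_c = (0.244/0.873) × 26.88 = 7.513 mg/L.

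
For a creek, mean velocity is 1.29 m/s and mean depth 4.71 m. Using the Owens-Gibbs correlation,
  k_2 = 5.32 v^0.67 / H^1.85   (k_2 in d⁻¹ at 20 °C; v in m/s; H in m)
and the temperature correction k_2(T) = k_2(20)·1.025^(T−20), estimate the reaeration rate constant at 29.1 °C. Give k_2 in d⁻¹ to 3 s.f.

k_2(20) = 5.32 × 1.29^0.67 / 4.71^1.85 = 5.32 × 1.186 / 17.58 = 0.3589 d⁻¹.
k_2(29.1) = 0.3589 × 1.025^(29.1−20) = 0.3589 × 1.252 = 0.4493 d⁻¹.

k_2 ≈ 0.449 d⁻¹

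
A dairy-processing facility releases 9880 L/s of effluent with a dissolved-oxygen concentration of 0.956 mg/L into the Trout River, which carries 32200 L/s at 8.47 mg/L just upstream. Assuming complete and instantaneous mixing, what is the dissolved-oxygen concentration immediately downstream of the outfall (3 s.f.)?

Flow-weighted mixing: C = (Q_r C_r + Q_w C_w)/(Q_r + Q_w)
= (32200×8.47 + 9880×0.956)/(32200 + 9880) = 282200/42080 = 6.706 mg/L.

6.71 mg/L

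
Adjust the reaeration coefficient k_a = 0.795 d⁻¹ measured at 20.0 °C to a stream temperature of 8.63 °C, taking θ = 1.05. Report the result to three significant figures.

k_a(T₂) = k_a(T₁) · θ^(T₂−T₁) = 0.795 × 1.05^(8.63−20.0)
= 0.795 × 1.05^-11.4 = 0.795 × 0.5742 = 0.4565 d⁻¹.

k_a ≈ 0.457 d⁻¹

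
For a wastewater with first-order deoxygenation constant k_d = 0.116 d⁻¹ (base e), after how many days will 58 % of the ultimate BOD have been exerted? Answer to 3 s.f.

t ≈ 7.48 d

y/L₀ = 1 − e^(−k_d t) = 0.58 ⇒ e^(−k_d t) = 0.420
t = −ln(0.420) / 0.116 = 0.8675 / 0.116 = 7.478 d.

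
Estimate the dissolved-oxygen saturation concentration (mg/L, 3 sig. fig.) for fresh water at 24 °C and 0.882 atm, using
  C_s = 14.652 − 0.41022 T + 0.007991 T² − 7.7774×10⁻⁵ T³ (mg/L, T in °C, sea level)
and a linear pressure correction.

At sea level: C_s = 14.652 − 0.41022×24 + 0.007991×24² − 7.7774×10⁻⁵×24³ = 8.334 mg/L.
Pressure correction: C_s' = 8.334 × 0.882 = 7.351 mg/L.

C_s ≈ 7.35 mg/L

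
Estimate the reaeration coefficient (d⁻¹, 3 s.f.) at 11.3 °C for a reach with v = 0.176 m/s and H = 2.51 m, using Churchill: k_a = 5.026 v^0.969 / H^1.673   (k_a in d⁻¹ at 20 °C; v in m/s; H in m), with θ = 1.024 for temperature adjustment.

k_a ≈ 0.163 d⁻¹

k_a(20) = 5.026 × 0.176^0.969 / 2.51^1.673 = 5.026 × 0.1857 / 4.663 = 0.2002 d⁻¹.
k_a(11.3) = 0.2002 × 1.024^(11.3−20) = 0.2002 × 0.8136 = 0.1629 d⁻¹.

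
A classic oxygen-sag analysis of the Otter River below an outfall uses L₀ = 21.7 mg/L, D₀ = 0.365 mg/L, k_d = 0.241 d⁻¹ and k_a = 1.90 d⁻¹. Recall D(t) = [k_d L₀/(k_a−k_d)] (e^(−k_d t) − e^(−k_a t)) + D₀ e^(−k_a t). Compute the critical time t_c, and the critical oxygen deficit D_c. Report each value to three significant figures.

With k_a/k_d = 7.884 and 1 − D₀(k_a−k_d)/(k_d L₀) = 0.8842,
t_c = ln(7.884 × 0.8842) / (1.90 − 0.241) = ln(6.971) / 1.659 = 1.942/1.659 = 1.170 d.
L(t_c) = L₀ e^(−k_d t_c) = 21.7 × 0.7542 = 16.37 mg/L, and at the critical point k_a D_c = k_d L, so D_c = (0.241/1.90) × 16.37 = 2.076 mg/L.

t_c ≈ 1.17 d; D_c ≈ 2.08 mg/L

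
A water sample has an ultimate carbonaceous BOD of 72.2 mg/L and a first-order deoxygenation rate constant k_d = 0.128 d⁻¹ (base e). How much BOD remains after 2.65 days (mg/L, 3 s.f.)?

L ≈ 51.4 mg/L

L_t = L₀ e^(−k_d t) = 72.2 × e^(−0.128×2.65) = 72.2 × 0.7123 = 51.43 mg/L.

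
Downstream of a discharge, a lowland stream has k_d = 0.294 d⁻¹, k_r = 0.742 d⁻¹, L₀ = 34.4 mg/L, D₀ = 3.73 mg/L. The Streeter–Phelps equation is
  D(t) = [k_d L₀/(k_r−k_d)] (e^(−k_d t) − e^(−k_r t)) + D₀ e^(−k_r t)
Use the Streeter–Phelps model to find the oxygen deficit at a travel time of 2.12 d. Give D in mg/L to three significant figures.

k_d L₀/(k_r−k_d) = 0.294×34.4/(0.742−0.294) = 10.11/0.4480 = 22.57 mg/L.
e^(−k_d t) = e^(−0.294×2.120) = 0.5362; e^(−k_r t) = e^(−0.742×2.120) = 0.2074.
D = 22.57 × (0.5362 − 0.2074) + 3.73 × 0.2074 = 7.422 + 0.7737 = 8.196 mg/L.

D ≈ 8.20 mg/L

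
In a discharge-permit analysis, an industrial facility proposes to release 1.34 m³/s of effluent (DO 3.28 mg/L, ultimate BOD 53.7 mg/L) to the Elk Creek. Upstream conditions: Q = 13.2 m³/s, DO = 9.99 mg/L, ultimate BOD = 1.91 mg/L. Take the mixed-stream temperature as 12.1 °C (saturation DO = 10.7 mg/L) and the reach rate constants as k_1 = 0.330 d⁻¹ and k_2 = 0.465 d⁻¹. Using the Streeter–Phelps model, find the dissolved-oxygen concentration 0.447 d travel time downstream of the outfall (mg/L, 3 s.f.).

Mixed DO = (13.2×9.99 + 1.34×3.28)/(13.2+1.34) = 136.3/14.54 = 9.372 mg/L.
Mixed L₀ = (13.2×1.91 + 1.34×53.7)/(14.54) = 97.17/14.54 = 6.683 mg/L.
Initial deficit D₀ = C_s − DO₀ = 10.7 − 9.372 = 1.328 mg/L.
D(0.447) = [0.330×6.683/(0.465−0.330)](e^(−0.330×0.447) − e^(−0.465×0.447)) + 1.328 e^(−0.465×0.447)
= 16.34 × (0.8629 − 0.8123) + 1.328 × 0.8123 = 1.905 mg/L.
DO = 10.7 − 1.905 = 8.795 mg/L.

DO ≈ 8.80 mg/L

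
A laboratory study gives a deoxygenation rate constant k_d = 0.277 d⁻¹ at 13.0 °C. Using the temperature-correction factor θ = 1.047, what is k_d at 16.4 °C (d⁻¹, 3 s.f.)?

k_d(T₂) = k_d(T₁) · θ^(T₂−T₁) = 0.277 × 1.047^(16.4−13.0)
= 0.277 × 1.047^3.40 = 0.277 × 1.169 = 0.3238 d⁻¹.

k_d ≈ 0.324 d⁻¹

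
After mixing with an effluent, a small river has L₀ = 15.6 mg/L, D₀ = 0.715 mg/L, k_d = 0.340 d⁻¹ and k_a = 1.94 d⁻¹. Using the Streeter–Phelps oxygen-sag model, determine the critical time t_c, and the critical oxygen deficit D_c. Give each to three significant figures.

t_c = [1/(k_a−k_d)] ln[(k_a/k_d)(1 − D₀(k_a−k_d)/(k_d L₀))]
= [1/(1.94−0.340)] ln[(1.94/0.340)(1 − 0.715×1.600/(0.340×15.6))]
= (1/1.600) ln[5.706 × 0.7843] = 0.6250 × ln(4.475) = 0.6250 × 1.499 = 0.9366 d.
L(t_c) = L₀ e^(−k_d t_c) = 15.6 × 0.7273 = 11.35 mg/L, and at the critical point k_a D_c = k_d L, so D_c = (0.340/1.94) × 11.35 = 1.988 mg/L.

t_c ≈ 0.937 d; D_c ≈ 1.99 mg/L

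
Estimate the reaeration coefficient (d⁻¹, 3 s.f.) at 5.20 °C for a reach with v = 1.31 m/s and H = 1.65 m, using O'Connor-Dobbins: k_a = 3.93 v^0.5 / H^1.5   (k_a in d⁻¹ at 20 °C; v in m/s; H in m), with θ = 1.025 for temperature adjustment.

k_a(20) = 3.93 × 1.31^0.5 / 1.65^1.5 = 3.93 × 1.145 / 2.119 = 2.122 d⁻¹.
k_a(5.20) = 2.122 × 1.025^(5.20−20) = 2.122 × 0.6939 = 1.473 d⁻¹.

k_a ≈ 1.47 d⁻¹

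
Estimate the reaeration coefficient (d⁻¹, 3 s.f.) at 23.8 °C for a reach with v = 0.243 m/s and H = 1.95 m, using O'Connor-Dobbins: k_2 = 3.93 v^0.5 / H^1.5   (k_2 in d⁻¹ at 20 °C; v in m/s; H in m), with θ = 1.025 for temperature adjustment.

k_2 ≈ 0.781 d⁻¹

k_2(20) = 3.93 × 0.243^0.5 / 1.95^1.5 = 3.93 × 0.4930 / 2.723 = 0.7114 d⁻¹.
k_2(23.8) = 0.7114 × 1.025^(23.8−20) = 0.7114 × 1.098 = 0.7814 d⁻¹.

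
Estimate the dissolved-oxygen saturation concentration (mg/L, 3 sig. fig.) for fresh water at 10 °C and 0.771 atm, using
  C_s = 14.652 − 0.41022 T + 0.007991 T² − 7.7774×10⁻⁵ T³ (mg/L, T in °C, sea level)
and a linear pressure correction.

C_s ≈ 8.69 mg/L

At sea level: C_s = 14.652 − 0.41022×10 + 0.007991×10² − 7.7774×10⁻⁵×10³ = 11.27 mg/L.
Pressure correction: C_s' = 11.27 × 0.771 = 8.690 mg/L.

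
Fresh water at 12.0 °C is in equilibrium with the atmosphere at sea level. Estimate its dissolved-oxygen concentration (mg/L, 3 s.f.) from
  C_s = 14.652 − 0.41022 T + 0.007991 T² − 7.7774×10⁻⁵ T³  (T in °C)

C_s = 14.652 − 0.41022×12.0 + 0.007991×12.0² − 7.7774×10⁻⁵×12.0³ = 10.75 mg/L.

C_s ≈ 10.7 mg/L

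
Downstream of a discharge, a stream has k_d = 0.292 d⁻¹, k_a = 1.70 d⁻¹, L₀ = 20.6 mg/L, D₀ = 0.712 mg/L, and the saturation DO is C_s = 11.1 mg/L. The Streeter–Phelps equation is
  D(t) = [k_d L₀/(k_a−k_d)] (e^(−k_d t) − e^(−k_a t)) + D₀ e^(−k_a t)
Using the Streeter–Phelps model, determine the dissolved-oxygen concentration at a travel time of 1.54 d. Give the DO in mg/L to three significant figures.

k_d L₀/(k_a−k_d) = 0.292×20.6/(1.70−0.292) = 6.015/1.408 = 4.272 mg/L.
e^(−k_d t) = e^(−0.292×1.540) = 0.6378; e^(−k_a t) = e^(−1.70×1.540) = 0.07295.
D = 4.272 × (0.6378 − 0.07295) + 0.712 × 0.07295 = 2.413 + 0.05194 = 2.465 mg/L.
DO = C_s − D = 11.1 − 2.465 = 8.635 mg/L.

DO ≈ 8.63 mg/L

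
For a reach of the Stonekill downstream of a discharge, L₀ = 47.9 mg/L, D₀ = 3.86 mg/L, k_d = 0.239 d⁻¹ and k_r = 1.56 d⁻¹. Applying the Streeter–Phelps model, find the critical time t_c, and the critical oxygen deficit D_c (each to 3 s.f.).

t_c ≈ 0.974 d; D_c ≈ 5.81 mg/L

t_c = [1/(k_r−k_d)] ln[(k_r/k_d)(1 − D₀(k_r−k_d)/(k_d L₀))]
= [1/(1.56−0.239)] ln[(1.56/0.239)(1 − 3.86×1.321/(0.239×47.9))]
= (1/1.321) ln[6.527 × 0.5546] = 0.7570 × ln(3.620) = 0.7570 × 1.286 = 0.9739 d.
L(t_c) = L₀ e^(−k_d t_c) = 47.9 × 0.7924 = 37.95 mg/L, and at the critical point k_r D_c = k_d L, so D_c = (0.239/1.56) × 37.95 = 5.815 mg/L.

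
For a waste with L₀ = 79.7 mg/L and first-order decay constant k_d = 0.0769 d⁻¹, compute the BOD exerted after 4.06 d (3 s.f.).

y_t = L₀(1 − e^(−k_d t)) = 79.7 × (1 − e^(−0.0769×4.06))
= 79.7 × (1 − 0.7318) = 79.7 × 0.2682 = 21.37 mg/L.

y ≈ 21.4 mg/L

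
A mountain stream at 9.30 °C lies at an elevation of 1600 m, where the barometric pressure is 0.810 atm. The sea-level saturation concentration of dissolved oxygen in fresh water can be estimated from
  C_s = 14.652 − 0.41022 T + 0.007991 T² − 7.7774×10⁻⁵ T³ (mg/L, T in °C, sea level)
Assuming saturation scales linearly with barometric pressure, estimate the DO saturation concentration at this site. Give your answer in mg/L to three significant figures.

At sea level: C_s = 14.652 − 0.41022×9.30 + 0.007991×9.30² − 7.7774×10⁻⁵×9.30³ = 11.47 mg/L.
Pressure correction: C_s' = 11.47 × 0.810 = 9.287 mg/L.

C_s ≈ 9.29 mg/L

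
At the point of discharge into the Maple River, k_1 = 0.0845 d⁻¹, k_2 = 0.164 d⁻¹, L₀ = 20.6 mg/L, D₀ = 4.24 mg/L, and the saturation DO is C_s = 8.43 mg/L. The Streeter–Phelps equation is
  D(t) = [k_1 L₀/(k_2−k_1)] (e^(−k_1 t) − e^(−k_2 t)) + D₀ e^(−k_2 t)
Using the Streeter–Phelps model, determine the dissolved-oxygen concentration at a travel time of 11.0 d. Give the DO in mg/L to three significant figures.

DO ≈ 2.69 mg/L

k_1 L₀/(k_2−k_1) = 0.0845×20.6/(0.164−0.0845) = 1.741/0.07950 = 21.90 mg/L.
e^(−k_1 t) = e^(−0.0845×11.00) = 0.3948; e^(−k_2 t) = e^(−0.164×11.00) = 0.1646.
D = 21.90 × (0.3948 − 0.1646) + 4.24 × 0.1646 = 5.038 + 0.6981 = 5.737 mg/L.
DO = C_s − D = 8.43 − 5.737 = 2.693 mg/L.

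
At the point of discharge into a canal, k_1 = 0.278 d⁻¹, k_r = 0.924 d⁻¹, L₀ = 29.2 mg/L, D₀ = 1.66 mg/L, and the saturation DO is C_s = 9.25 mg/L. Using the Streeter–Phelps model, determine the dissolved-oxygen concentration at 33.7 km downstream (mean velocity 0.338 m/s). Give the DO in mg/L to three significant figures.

DO ≈ 3.89 mg/L

Travel time t = x/v = 33.7 km / (0.338 m/s) = 33700 m / 0.338 m/s = 99700 s = 1.154 d.
k_1 L₀/(k_r−k_1) = 0.278×29.2/(0.924−0.278) = 8.118/0.6460 = 12.57 mg/L.
e^(−k_1 t) = e^(−0.278×1.154) = 0.7256; e^(−k_r t) = e^(−0.924×1.154) = 0.3443.
D = 12.57 × (0.7256 − 0.3443) + 1.66 × 0.3443 = 4.791 + 0.5715 = 5.363 mg/L.
DO = C_s − D = 9.25 − 5.363 = 3.887 mg/L.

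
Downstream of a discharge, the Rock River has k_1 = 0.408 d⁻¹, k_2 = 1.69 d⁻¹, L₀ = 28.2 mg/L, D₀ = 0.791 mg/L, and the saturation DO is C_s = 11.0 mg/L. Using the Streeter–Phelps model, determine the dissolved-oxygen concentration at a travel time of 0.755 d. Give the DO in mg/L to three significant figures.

DO ≈ 6.69 mg/L

k_1 L₀/(k_2−k_1) = 0.408×28.2/(1.69−0.408) = 11.51/1.282 = 8.975 mg/L.
e^(−k_1 t) = e^(−0.408×0.7550) = 0.7349; e^(−k_2 t) = e^(−1.69×0.7550) = 0.2792.
D = 8.975 × (0.7349 − 0.2792) + 0.791 × 0.2792 = 4.090 + 0.2208 = 4.311 mg/L.
DO = C_s − D = 11.0 − 4.311 = 6.689 mg/L.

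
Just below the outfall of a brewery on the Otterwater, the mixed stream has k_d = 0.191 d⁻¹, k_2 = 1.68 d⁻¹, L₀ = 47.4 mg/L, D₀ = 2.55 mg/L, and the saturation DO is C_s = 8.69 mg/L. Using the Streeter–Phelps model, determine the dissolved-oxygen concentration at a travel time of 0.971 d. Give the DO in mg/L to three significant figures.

k_d L₀/(k_2−k_d) = 0.191×47.4/(1.68−0.191) = 9.053/1.489 = 6.080 mg/L.
e^(−k_d t) = e^(−0.191×0.9710) = 0.8307; e^(−k_2 t) = e^(−1.68×0.9710) = 0.1957.
D = 6.080 × (0.8307 − 0.1957) + 2.55 × 0.1957 = 3.861 + 0.4990 = 4.360 mg/L.
DO = C_s − D = 8.69 − 4.360 = 4.330 mg/L.

DO ≈ 4.33 mg/L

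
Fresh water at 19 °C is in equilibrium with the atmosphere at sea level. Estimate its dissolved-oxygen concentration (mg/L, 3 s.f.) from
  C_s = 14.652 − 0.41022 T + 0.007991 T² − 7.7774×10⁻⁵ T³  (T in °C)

C_s = 14.652 − 0.41022×19 + 0.007991×19² − 7.7774×10⁻⁵×19³ = 9.209 mg/L.

C_s ≈ 9.21 mg/L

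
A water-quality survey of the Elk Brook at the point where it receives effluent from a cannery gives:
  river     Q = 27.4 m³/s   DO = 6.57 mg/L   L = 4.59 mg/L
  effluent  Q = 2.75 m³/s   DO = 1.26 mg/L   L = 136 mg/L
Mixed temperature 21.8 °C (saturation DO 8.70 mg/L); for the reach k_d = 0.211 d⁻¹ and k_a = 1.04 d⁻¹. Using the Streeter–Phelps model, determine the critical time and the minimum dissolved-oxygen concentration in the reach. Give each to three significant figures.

Mixed DO = (27.4×6.57 + 2.75×1.26)/(27.4+2.75) = 183.5/30.15 = 6.086 mg/L.
Mixed L₀ = (27.4×4.59 + 2.75×136)/(30.15) = 499.8/30.15 = 16.58 mg/L.
Initial deficit D₀ = C_s − DO₀ = 8.70 − 6.086 = 2.614 mg/L.
t_c = (1/0.8290) ln[(1.04/0.211)(1 − 2.614×0.8290/(0.211×16.58))] = 1.206 × ln(1.875) = 0.7581 d.
D_c = (0.211/1.04) × 16.58 × e^(−0.211×0.7581) = 0.2029 × 16.58 × 0.8522 = 2.866 mg/L.
Minimum DO = 8.70 − 2.866 = 5.834 mg/L.

t_c ≈ 0.758 d; minimum DO ≈ 5.83 mg/L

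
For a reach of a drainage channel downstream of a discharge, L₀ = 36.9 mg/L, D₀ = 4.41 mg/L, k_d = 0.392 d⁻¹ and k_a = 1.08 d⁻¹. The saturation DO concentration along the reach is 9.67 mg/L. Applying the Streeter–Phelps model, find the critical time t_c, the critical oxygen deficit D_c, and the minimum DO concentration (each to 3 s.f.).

t_c ≈ 1.13 d; D_c ≈ 8.60 mg/L; min DO ≈ 1.07 mg/L

At the critical point dD/dt = 0, so k_d L₀ e^(−k_d t) = k_a D. Substituting D(t) from the Streeter–Phelps equation and solving for t gives
t_c = ln[(k_a/k_d)(1 − D₀(k_a−k_d)/(k_d L₀))] / (k_a−k_d).
Here k_a−k_d = 0.6880 d⁻¹ and 1 − D₀(k_a−k_d)/(k_d L₀) = 1 − 4.41×0.6880/(0.392×36.9) = 0.7902, so
t_c = ln(2.755 × 0.7902) / 0.6880 = 0.7780 / 0.6880 = 1.131 d.
D_c = (k_d/k_a) L₀ e^(−k_d t_c) = (0.392/1.08) × 36.9 × e^(−0.392×1.131) = 0.3630 × 36.9 × 0.6419 = 8.597 mg/L.
Minimum DO = C_s − D_c = 9.67 − 8.597 = 1.073 mg/L.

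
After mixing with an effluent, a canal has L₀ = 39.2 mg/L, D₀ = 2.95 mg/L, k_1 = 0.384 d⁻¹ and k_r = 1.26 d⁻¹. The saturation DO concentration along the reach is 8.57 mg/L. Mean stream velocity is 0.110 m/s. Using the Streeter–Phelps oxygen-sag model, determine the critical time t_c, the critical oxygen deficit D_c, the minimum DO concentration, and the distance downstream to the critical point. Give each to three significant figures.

With k_r/k_1 = 3.281 and 1 − D₀(k_r−k_1)/(k_1 L₀) = 0.8283,
t_c = ln(3.281 × 0.8283) / (1.26 − 0.384) = ln(2.718) / 0.8760 = 0.9999/0.8760 = 1.141 d.
L(t_c) = L₀ e^(−k_1 t_c) = 39.2 × 0.6451 = 25.29 mg/L, and at the critical point k_r D_c = k_1 L, so D_c = (0.384/1.26) × 25.29 = 7.707 mg/L.
Minimum DO = C_s − D_c = 8.57 − 7.707 = 0.8628 mg/L.
x_c = v t_c = 0.110 m/s × 1.141 d × 86400 s/d = 10850 m ≈ 10.8 km.

t_c ≈ 1.14 d; D_c ≈ 7.71 mg/L; min DO ≈ 0.863 mg/L; x_c ≈ 10.8 km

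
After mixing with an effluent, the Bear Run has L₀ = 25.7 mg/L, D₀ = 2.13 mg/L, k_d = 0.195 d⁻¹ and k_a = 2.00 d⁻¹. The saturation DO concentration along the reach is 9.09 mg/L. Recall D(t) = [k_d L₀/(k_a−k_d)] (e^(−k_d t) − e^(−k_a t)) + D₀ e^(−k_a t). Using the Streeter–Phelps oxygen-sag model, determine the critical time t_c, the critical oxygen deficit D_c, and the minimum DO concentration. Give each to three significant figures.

With k_a/k_d = 10.26 and 1 − D₀(k_a−k_d)/(k_d L₀) = 0.2328,
t_c = ln(10.26 × 0.2328) / (2.00 − 0.195) = ln(2.388) / 1.805 = 0.8705/1.805 = 0.4823 d.
L(t_c) = L₀ e^(−k_d t_c) = 25.7 × 0.9102 = 23.39 mg/L, and at the critical point k_a D_c = k_d L, so D_c = (0.195/2.00) × 23.39 = 2.281 mg/L.
Minimum DO = C_s − D_c = 9.09 − 2.281 = 6.809 mg/L.

t_c ≈ 0.482 d; D_c ≈ 2.28 mg/L; min DO ≈ 6.81 mg/L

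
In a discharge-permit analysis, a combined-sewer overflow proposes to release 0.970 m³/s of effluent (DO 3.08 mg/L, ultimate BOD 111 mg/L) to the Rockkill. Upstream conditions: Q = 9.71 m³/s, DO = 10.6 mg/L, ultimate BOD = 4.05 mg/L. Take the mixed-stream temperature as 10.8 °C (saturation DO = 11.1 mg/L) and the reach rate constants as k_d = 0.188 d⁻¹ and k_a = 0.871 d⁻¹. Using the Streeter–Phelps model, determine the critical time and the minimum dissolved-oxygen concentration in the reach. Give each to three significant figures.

Mixed DO = (9.71×10.6 + 0.970×3.08)/(9.71+0.970) = 105.9/10.68 = 9.917 mg/L.
Mixed L₀ = (9.71×4.05 + 0.970×111)/(10.68) = 147.0/10.68 = 13.76 mg/L.
Initial deficit D₀ = C_s − DO₀ = 11.1 − 9.917 = 1.183 mg/L.
t_c = (1/0.6830) ln[(0.871/0.188)(1 − 1.183×0.6830/(0.188×13.76))] = 1.464 × ln(3.186) = 1.697 d.
D_c = (0.188/0.871) × 13.76 × e^(−0.188×1.697) = 0.2158 × 13.76 × 0.7269 = 2.159 mg/L.
Minimum DO = 11.1 − 2.159 = 8.941 mg/L.

t_c ≈ 1.70 d; minimum DO ≈ 8.94 mg/L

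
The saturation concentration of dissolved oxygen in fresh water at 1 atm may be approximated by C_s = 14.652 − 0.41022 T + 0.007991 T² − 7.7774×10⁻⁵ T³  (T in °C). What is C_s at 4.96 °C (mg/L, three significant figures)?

C_s ≈ 12.8 mg/L

C_s = 14.652 − 0.41022×4.96 + 0.007991×4.96² − 7.7774×10⁻⁵×4.96³ = 12.80 mg/L.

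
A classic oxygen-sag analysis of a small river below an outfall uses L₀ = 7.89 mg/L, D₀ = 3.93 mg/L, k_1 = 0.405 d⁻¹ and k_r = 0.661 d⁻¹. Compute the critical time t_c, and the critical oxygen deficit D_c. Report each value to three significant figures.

t_c ≈ 0.437 d; D_c ≈ 4.05 mg/L

With k_r/k_1 = 1.632 and 1 − D₀(k_r−k_1)/(k_1 L₀) = 0.6852,
t_c = ln(1.632 × 0.6852) / (0.661 − 0.405) = ln(1.118) / 0.2560 = 0.1118/0.2560 = 0.4365 d.
D_c = (k_1/k_r) L₀ e^(−k_1 t_c) = (0.405/0.661) × 7.89 × e^(−0.405×0.4365) = 0.6127 × 7.89 × 0.8380 = 4.051 mg/L.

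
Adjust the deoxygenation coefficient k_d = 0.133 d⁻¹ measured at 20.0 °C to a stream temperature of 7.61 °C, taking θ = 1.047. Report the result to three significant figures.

k_d(T₂) = k_d(T₁) · θ^(T₂−T₁) = 0.133 × 1.047^(7.61−20.0)
= 0.133 × 1.047^-12.4 = 0.133 × 0.5661 = 0.07529 d⁻¹.

k_d ≈ 0.0753 d⁻¹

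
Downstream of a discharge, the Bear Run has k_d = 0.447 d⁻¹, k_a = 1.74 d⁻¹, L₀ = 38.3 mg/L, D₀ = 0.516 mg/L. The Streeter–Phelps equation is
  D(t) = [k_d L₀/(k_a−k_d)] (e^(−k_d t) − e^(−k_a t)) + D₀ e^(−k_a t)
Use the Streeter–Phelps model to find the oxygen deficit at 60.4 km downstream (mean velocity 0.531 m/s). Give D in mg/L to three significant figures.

D ≈ 6.06 mg/L

Travel time t = x/v = 60.4 km / (0.531 m/s) = 60400 m / 0.531 m/s = 113700 s = 1.317 d.
k_d L₀/(k_a−k_d) = 0.447×38.3/(1.74−0.447) = 17.12/1.293 = 13.24 mg/L.
e^(−k_d t) = e^(−0.447×1.317) = 0.5552; e^(−k_a t) = e^(−1.74×1.317) = 0.1012.
D = 13.24 × (0.5552 − 0.1012) + 0.516 × 0.1012 = 6.011 + 0.05221 = 6.063 mg/L.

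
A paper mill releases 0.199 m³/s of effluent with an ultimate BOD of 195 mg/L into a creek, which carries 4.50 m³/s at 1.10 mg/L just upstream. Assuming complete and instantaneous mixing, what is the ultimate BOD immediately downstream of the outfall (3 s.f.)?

Flow-weighted mixing: C = (Q_r C_r + Q_w C_w)/(Q_r + Q_w)
= (4.50×1.10 + 0.199×195)/(4.50 + 0.199) = 43.76/4.699 = 9.312 mg/L.

9.31 mg/L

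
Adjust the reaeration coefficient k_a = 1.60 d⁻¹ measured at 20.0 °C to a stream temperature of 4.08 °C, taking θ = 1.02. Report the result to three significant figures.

k_a(T₂) = k_a(T₁) · θ^(T₂−T₁) = 1.60 × 1.02^(4.08−20.0)
= 1.60 × 1.02^-15.9 = 1.60 × 0.7296 = 1.167 d⁻¹.

k_a ≈ 1.17 d⁻¹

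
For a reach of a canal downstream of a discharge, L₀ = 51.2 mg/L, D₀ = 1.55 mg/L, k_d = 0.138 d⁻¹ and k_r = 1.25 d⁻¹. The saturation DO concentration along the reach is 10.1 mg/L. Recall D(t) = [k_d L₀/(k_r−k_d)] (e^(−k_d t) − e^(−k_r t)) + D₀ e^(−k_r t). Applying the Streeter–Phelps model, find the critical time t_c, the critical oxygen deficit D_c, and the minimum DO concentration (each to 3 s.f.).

t_c ≈ 1.73 d; D_c ≈ 4.45 mg/L; min DO ≈ 5.65 mg/L

t_c = [1/(k_r−k_d)] ln[(k_r/k_d)(1 − D₀(k_r−k_d)/(k_d L₀))]
= [1/(1.25−0.138)] ln[(1.25/0.138)(1 − 1.55×1.112/(0.138×51.2))]
= (1/1.112) ln[9.058 × 0.7561] = 0.8993 × ln(6.848) = 0.8993 × 1.924 = 1.730 d.
L(t_c) = L₀ e^(−k_d t_c) = 51.2 × 0.7876 = 40.32 mg/L, and at the critical point k_r D_c = k_d L, so D_c = (0.138/1.25) × 40.32 = 4.452 mg/L.
Minimum DO = C_s − D_c = 10.1 − 4.452 = 5.648 mg/L.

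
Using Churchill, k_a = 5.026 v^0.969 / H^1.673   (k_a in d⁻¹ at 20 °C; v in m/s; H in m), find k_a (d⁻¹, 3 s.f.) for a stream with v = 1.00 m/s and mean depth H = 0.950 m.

k_a = 5.026 × 1.00^0.969 / 0.950^1.673 = 5.026 × 1.000 / 0.9178 = 5.476 d⁻¹.

k_a ≈ 5.48 d⁻¹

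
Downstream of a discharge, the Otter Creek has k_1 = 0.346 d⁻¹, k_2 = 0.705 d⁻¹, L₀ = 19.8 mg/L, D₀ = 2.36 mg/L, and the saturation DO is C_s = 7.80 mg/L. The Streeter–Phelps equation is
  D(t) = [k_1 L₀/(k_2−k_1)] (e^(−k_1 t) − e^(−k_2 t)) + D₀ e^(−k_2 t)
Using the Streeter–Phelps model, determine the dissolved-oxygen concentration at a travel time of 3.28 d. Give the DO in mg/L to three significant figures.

DO ≈ 3.32 mg/L

k_1 L₀/(k_2−k_1) = 0.346×19.8/(0.705−0.346) = 6.851/0.3590 = 19.08 mg/L.
e^(−k_1 t) = e^(−0.346×3.280) = 0.3215; e^(−k_2 t) = e^(−0.705×3.280) = 0.09902.
D = 19.08 × (0.3215 − 0.09902) + 2.36 × 0.09902 = 4.245 + 0.2337 = 4.478 mg/L.
DO = C_s − D = 7.80 − 4.478 = 3.322 mg/L.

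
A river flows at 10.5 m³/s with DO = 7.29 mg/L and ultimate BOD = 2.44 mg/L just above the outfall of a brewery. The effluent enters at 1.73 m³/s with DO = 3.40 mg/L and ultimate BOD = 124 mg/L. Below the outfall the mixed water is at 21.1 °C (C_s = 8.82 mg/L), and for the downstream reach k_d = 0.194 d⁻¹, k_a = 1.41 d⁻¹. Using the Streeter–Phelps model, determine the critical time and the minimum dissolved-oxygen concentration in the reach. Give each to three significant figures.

Mixed DO = (10.5×7.29 + 1.73×3.40)/(10.5+1.73) = 82.43/12.23 = 6.740 mg/L.
Mixed L₀ = (10.5×2.44 + 1.73×124)/(12.23) = 240.1/12.23 = 19.64 mg/L.
Initial deficit D₀ = C_s − DO₀ = 8.82 − 6.740 = 2.080 mg/L.
t_c = (1/1.216) ln[(1.41/0.194)(1 − 2.080×1.216/(0.194×19.64))] = 0.8224 × ln(2.442) = 0.7341 d.
D_c = (0.194/1.41) × 19.64 × e^(−0.194×0.7341) = 0.1376 × 19.64 × 0.8673 = 2.343 mg/L.
Minimum DO = 8.82 − 2.343 = 6.477 mg/L.

t_c ≈ 0.734 d; minimum DO ≈ 6.48 mg/L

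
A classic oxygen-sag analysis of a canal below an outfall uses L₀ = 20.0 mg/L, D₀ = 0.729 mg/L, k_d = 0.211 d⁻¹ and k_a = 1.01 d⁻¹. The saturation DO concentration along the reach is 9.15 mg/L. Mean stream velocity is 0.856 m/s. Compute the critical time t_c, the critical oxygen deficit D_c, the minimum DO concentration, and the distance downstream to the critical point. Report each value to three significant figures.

t_c ≈ 1.77 d; D_c ≈ 2.87 mg/L; min DO ≈ 6.28 mg/L; x_c ≈ 131 km

With k_a/k_d = 4.787 and 1 − D₀(k_a−k_d)/(k_d L₀) = 0.8620,
t_c = ln(4.787 × 0.8620) / (1.01 − 0.211) = ln(4.126) / 0.7990 = 1.417/0.7990 = 1.774 d.
D_c = (k_d/k_a) L₀ e^(−k_d t_c) = (0.211/1.01) × 20.0 × e^(−0.211×1.774) = 0.2089 × 20.0 × 0.6878 = 2.874 mg/L.
Minimum DO = C_s − D_c = 9.15 − 2.874 = 6.276 mg/L.
x_c = v t_c = 0.856 m/s × 1.774 d × 86400 s/d = 131200 m ≈ 131 km.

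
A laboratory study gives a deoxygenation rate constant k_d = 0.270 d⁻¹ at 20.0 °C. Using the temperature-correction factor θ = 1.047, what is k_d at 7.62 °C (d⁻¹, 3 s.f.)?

k_d(T₂) = k_d(T₁) · θ^(T₂−T₁) = 0.270 × 1.047^(7.62−20.0)
= 0.270 × 1.047^-12.4 = 0.270 × 0.5663 = 0.1529 d⁻¹.

k_d ≈ 0.153 d⁻¹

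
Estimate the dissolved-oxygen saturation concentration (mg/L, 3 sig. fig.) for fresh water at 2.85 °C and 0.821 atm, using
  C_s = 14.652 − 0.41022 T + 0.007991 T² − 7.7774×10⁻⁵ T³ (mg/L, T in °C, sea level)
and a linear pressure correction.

At sea level: C_s = 14.652 − 0.41022×2.85 + 0.007991×2.85² − 7.7774×10⁻⁵×2.85³ = 13.55 mg/L.
Pressure correction: C_s' = 13.55 × 0.821 = 11.12 mg/L.

C_s ≈ 11.1 mg/L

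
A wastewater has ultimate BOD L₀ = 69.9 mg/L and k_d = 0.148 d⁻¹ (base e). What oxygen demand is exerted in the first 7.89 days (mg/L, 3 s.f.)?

y ≈ 48.2 mg/L

y_t = L₀(1 − e^(−k_d t)) = 69.9 × (1 − e^(−0.148×7.89))
= 69.9 × (1 − 0.3111) = 69.9 × 0.6889 = 48.16 mg/L.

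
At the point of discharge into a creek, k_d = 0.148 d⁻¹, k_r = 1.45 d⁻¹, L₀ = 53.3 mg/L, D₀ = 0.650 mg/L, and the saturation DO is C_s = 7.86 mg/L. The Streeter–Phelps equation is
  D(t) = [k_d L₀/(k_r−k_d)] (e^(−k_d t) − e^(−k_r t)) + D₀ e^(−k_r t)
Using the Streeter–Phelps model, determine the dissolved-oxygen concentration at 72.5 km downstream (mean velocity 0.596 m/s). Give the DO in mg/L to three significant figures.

DO ≈ 3.64 mg/L

Travel time t = x/v = 72.5 km / (0.596 m/s) = 72500 m / 0.596 m/s = 121600 s = 1.408 d.
k_d L₀/(k_r−k_d) = 0.148×53.3/(1.45−0.148) = 7.888/1.302 = 6.059 mg/L.
e^(−k_d t) = e^(−0.148×1.408) = 0.8119; e^(−k_r t) = e^(−1.45×1.408) = 0.1298.
D = 6.059 × (0.8119 − 0.1298) + 0.650 × 0.1298 = 4.132 + 0.08439 = 4.217 mg/L.
DO = C_s − D = 7.86 − 4.217 = 3.643 mg/L.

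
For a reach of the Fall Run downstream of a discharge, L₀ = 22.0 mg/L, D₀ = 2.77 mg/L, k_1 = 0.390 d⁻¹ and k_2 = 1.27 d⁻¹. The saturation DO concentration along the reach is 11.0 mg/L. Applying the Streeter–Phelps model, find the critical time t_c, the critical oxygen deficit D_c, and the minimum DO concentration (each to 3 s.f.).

t_c = [1/(k_2−k_1)] ln[(k_2/k_1)(1 − D₀(k_2−k_1)/(k_1 L₀))]
= [1/(1.27−0.390)] ln[(1.27/0.390)(1 − 2.77×0.8800/(0.390×22.0))]
= (1/0.8800) ln[3.256 × 0.7159] = 1.136 × ln(2.331) = 1.136 × 0.8464 = 0.9618 d.
D_c = (k_1/k_2) L₀ e^(−k_1 t_c) = (0.390/1.27) × 22.0 × e^(−0.390×0.9618) = 0.3071 × 22.0 × 0.6872 = 4.643 mg/L.
Minimum DO = C_s − D_c = 11.0 − 4.643 = 6.357 mg/L.

t_c ≈ 0.962 d; D_c ≈ 4.64 mg/L; min DO ≈ 6.36 mg/L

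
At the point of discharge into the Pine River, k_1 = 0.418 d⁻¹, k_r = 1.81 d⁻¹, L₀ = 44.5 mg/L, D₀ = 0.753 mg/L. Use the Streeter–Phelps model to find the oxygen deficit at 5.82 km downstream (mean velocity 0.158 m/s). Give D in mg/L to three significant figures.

D ≈ 5.35 mg/L

Travel time t = x/v = 5.82 km / (0.158 m/s) = 5820 m / 0.158 m/s = 36840 s = 0.4263 d.
k_1 L₀/(k_r−k_1) = 0.418×44.5/(1.81−0.418) = 18.60/1.392 = 13.36 mg/L.
e^(−k_1 t) = e^(−0.418×0.4263) = 0.8368; e^(−k_r t) = e^(−1.81×0.4263) = 0.4622.
D = 13.36 × (0.8368 − 0.4622) + 0.753 × 0.4622 = 5.005 + 0.3481 = 5.353 mg/L.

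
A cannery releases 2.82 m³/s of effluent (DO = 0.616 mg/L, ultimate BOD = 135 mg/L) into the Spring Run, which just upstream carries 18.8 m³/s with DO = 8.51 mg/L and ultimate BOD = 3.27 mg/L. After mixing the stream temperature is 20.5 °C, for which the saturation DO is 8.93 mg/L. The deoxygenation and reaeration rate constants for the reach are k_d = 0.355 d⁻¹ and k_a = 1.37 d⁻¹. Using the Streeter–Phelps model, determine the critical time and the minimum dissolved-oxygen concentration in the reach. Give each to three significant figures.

Mixed DO = (18.8×8.51 + 2.82×0.616)/(18.8+2.82) = 161.7/21.62 = 7.480 mg/L.
Mixed L₀ = (18.8×3.27 + 2.82×135)/(21.62) = 442.2/21.62 = 20.45 mg/L.
Initial deficit D₀ = C_s − DO₀ = 8.93 − 7.480 = 1.450 mg/L.
t_c = (1/1.015) ln[(1.37/0.355)(1 − 1.450×1.015/(0.355×20.45))] = 0.9852 × ln(3.077) = 1.107 d.
D_c = (0.355/1.37) × 20.45 × e^(−0.355×1.107) = 0.2591 × 20.45 × 0.6750 = 3.577 mg/L.
Minimum DO = 8.93 − 3.577 = 5.353 mg/L.

t_c ≈ 1.11 d; minimum DO ≈ 5.35 mg/L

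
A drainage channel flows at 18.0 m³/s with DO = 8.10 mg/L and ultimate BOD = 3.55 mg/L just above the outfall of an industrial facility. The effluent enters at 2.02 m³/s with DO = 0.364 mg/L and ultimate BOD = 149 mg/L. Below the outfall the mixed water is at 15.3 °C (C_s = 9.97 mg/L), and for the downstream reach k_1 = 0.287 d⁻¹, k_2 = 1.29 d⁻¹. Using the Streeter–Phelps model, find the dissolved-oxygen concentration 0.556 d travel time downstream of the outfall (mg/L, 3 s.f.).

Mixed DO = (18.0×8.10 + 2.02×0.364)/(18.0+2.02) = 146.5/20.02 = 7.319 mg/L.
Mixed L₀ = (18.0×3.55 + 2.02×149)/(20.02) = 364.9/20.02 = 18.23 mg/L.
Initial deficit D₀ = C_s − DO₀ = 9.97 − 7.319 = 2.651 mg/L.
D(0.556) = [0.287×18.23/(1.29−0.287)](e^(−0.287×0.556) − e^(−1.29×0.556)) + 2.651 e^(−1.29×0.556)
= 5.215 × (0.8525 − 0.4881) + 2.651 × 0.4881 = 3.194 mg/L.
DO = 9.97 − 3.194 = 6.776 mg/L.

DO ≈ 6.78 mg/L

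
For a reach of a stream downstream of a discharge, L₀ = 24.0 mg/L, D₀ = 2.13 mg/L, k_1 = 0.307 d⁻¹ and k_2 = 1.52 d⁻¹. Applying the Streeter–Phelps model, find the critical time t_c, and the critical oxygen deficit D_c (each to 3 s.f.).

At the critical point dD/dt = 0, so k_1 L₀ e^(−k_1 t) = k_2 D. Substituting D(t) from the Streeter–Phelps equation and solving for t gives
t_c = ln[(k_2/k_1)(1 − D₀(k_2−k_1)/(k_1 L₀))] / (k_2−k_1).
Here k_2−k_1 = 1.213 d⁻¹ and 1 − D₀(k_2−k_1)/(k_1 L₀) = 1 − 2.13×1.213/(0.307×24.0) = 0.6493, so
t_c = ln(4.951 × 0.6493) / 1.213 = 1.168 / 1.213 = 0.9627 d.
L(t_c) = L₀ e^(−k_1 t_c) = 24.0 × 0.7441 = 17.86 mg/L, and at the critical point k_2 D_c = k_1 L, so D_c = (0.307/1.52) × 17.86 = 3.607 mg/L.

t_c ≈ 0.963 d; D_c ≈ 3.61 mg/L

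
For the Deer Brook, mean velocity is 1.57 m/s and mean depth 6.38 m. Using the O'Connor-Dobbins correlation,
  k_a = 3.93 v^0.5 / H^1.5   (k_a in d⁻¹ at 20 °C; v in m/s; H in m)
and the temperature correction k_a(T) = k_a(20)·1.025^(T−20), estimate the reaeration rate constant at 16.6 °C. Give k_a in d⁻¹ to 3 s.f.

k_a(20) = 3.93 × 1.57^0.5 / 6.38^1.5 = 3.93 × 1.253 / 16.12 = 0.3056 d⁻¹.
k_a(16.6) = 0.3056 × 1.025^(16.6−20) = 0.3056 × 0.9195 = 0.2810 d⁻¹.

k_a ≈ 0.281 d⁻¹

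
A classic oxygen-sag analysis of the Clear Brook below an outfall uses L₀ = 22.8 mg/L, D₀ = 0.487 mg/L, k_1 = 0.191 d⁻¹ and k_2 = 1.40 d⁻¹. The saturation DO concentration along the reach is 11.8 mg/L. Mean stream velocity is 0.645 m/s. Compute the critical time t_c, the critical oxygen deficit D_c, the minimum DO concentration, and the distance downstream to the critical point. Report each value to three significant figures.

t_c ≈ 1.53 d; D_c ≈ 2.32 mg/L; min DO ≈ 9.48 mg/L; x_c ≈ 85.1 km

t_c = [1/(k_2−k_1)] ln[(k_2/k_1)(1 − D₀(k_2−k_1)/(k_1 L₀))]
= [1/(1.40−0.191)] ln[(1.40/0.191)(1 − 0.487×1.209/(0.191×22.8))]
= (1/1.209) ln[7.330 × 0.8648] = 0.8271 × ln(6.339) = 0.8271 × 1.847 = 1.527 d.
D_c = (k_1/k_2) L₀ e^(−k_1 t_c) = (0.191/1.40) × 22.8 × e^(−0.191×1.527) = 0.1364 × 22.8 × 0.7470 = 2.323 mg/L.
Minimum DO = C_s − D_c = 11.8 − 2.323 = 9.477 mg/L.
x_c = v t_c = 0.645 m/s × 1.527 d × 86400 s/d = 85120 m ≈ 85.1 km.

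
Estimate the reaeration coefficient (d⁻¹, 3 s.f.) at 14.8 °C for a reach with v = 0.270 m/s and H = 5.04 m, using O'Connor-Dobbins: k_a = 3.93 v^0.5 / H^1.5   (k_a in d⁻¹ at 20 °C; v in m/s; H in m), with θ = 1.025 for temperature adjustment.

k_a(20) = 3.93 × 0.270^0.5 / 5.04^1.5 = 3.93 × 0.5196 / 11.31 = 0.1805 d⁻¹.
k_a(14.8) = 0.1805 × 1.025^(14.8−20) = 0.1805 × 0.8795 = 0.1587 d⁻¹.

k_a ≈ 0.159 d⁻¹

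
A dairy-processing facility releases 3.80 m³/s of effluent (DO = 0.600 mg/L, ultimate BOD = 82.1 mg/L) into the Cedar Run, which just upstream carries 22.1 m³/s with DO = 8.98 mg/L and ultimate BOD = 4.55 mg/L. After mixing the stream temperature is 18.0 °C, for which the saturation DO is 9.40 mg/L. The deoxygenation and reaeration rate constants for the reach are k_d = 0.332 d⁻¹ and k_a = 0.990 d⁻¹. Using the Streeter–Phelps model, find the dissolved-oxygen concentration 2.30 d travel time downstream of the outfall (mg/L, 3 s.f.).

DO ≈ 6.31 mg/L

Mixed DO = (22.1×8.98 + 3.80×0.600)/(22.1+3.80) = 200.7/25.90 = 7.751 mg/L.
Mixed L₀ = (22.1×4.55 + 3.80×82.1)/(25.90) = 412.5/25.90 = 15.93 mg/L.
Initial deficit D₀ = C_s − DO₀ = 9.40 − 7.751 = 1.649 mg/L.
D(2.30) = [0.332×15.93/(0.990−0.332)](e^(−0.332×2.30) − e^(−0.990×2.30)) + 1.649 e^(−0.990×2.30)
= 8.037 × (0.4660 − 0.1026) + 1.649 × 0.1026 = 3.090 mg/L.
DO = 9.40 − 3.090 = 6.310 mg/L.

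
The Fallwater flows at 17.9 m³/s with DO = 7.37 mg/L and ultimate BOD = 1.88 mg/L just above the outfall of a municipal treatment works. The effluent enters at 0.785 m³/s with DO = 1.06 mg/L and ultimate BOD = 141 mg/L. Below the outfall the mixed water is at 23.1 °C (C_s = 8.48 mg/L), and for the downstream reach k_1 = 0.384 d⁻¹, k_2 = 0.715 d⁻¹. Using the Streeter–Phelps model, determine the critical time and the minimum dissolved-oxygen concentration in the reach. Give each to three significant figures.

Mixed DO = (17.9×7.37 + 0.785×1.06)/(17.9+0.785) = 132.8/18.68 = 7.105 mg/L.
Mixed L₀ = (17.9×1.88 + 0.785×141)/(18.68) = 144.3/18.68 = 7.725 mg/L.
Initial deficit D₀ = C_s − DO₀ = 8.48 − 7.105 = 1.375 mg/L.
t_c = (1/0.3310) ln[(0.715/0.384)(1 − 1.375×0.3310/(0.384×7.725))] = 3.021 × ln(1.576) = 1.375 d.
D_c = (0.384/0.715) × 7.725 × e^(−0.384×1.375) = 0.5371 × 7.725 × 0.5898 = 2.447 mg/L.
Minimum DO = 8.48 − 2.447 = 6.033 mg/L.

t_c ≈ 1.37 d; minimum DO ≈ 6.03 mg/L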